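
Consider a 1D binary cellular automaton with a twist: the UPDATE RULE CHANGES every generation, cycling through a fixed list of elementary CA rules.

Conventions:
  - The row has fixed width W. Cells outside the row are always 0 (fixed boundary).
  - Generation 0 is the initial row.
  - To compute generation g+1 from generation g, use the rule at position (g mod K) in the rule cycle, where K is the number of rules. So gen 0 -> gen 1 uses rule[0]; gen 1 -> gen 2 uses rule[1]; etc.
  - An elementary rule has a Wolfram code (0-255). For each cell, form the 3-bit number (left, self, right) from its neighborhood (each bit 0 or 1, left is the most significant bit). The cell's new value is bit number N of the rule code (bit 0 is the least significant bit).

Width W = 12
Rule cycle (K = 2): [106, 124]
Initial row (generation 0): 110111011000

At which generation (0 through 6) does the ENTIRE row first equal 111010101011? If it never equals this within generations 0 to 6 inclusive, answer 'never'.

Answer: never

Derivation:
Gen 0: 110111011000
Gen 1 (rule 106): 111101111000
Gen 2 (rule 124): 100111001100
Gen 3 (rule 106): 001101011100
Gen 4 (rule 124): 001111110110
Gen 5 (rule 106): 011000011110
Gen 6 (rule 124): 011100010011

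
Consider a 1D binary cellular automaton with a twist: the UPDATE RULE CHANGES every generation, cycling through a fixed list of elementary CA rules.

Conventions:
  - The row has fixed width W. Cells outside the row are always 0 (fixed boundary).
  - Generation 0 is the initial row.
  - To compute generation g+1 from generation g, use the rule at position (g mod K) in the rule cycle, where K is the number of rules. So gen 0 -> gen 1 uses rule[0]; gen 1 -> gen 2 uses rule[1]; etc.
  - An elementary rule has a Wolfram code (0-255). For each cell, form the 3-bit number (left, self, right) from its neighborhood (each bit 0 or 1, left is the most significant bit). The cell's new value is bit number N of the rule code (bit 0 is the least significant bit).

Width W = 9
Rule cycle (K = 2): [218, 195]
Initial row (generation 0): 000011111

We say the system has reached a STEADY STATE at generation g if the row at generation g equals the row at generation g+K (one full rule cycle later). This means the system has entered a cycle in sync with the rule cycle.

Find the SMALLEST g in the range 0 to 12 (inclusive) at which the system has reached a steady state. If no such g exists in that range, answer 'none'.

Answer: 5

Derivation:
Gen 0: 000011111
Gen 1 (rule 218): 000111111
Gen 2 (rule 195): 111011111
Gen 3 (rule 218): 111011111
Gen 4 (rule 195): 011001111
Gen 5 (rule 218): 111111111
Gen 6 (rule 195): 011111111
Gen 7 (rule 218): 111111111
Gen 8 (rule 195): 011111111
Gen 9 (rule 218): 111111111
Gen 10 (rule 195): 011111111
Gen 11 (rule 218): 111111111
Gen 12 (rule 195): 011111111
Gen 13 (rule 218): 111111111
Gen 14 (rule 195): 011111111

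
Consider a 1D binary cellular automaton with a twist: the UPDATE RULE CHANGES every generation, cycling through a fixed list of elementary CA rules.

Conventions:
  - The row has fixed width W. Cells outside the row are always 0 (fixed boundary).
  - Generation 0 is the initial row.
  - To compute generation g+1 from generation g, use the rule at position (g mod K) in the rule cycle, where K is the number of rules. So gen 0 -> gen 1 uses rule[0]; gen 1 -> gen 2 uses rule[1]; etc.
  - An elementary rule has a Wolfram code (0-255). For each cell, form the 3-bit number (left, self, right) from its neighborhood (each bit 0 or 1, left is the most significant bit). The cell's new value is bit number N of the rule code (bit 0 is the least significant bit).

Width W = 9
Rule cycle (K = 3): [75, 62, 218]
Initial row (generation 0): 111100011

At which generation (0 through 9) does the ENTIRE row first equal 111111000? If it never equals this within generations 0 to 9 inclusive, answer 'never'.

Answer: 2

Derivation:
Gen 0: 111100011
Gen 1 (rule 75): 100101111
Gen 2 (rule 62): 111111000
Gen 3 (rule 218): 111111100
Gen 4 (rule 75): 100000101
Gen 5 (rule 62): 110001111
Gen 6 (rule 218): 111011111
Gen 7 (rule 75): 101010001
Gen 8 (rule 62): 111111011
Gen 9 (rule 218): 111111011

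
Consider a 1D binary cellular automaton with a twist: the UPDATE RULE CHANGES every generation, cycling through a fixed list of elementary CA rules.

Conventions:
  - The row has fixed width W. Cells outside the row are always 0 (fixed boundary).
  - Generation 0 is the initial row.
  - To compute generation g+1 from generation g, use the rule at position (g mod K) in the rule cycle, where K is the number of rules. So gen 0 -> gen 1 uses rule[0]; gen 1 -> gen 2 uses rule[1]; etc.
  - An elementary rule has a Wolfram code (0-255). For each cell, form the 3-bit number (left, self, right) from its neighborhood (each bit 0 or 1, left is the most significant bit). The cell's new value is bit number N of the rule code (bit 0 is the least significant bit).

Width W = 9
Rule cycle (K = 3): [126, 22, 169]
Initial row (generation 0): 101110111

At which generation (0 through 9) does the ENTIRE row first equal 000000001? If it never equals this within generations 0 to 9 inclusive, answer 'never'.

Gen 0: 101110111
Gen 1 (rule 126): 111011101
Gen 2 (rule 22): 000000001
Gen 3 (rule 169): 111111100
Gen 4 (rule 126): 100000110
Gen 5 (rule 22): 110001001
Gen 6 (rule 169): 100100000
Gen 7 (rule 126): 111110000
Gen 8 (rule 22): 000001000
Gen 9 (rule 169): 111100011

Answer: 2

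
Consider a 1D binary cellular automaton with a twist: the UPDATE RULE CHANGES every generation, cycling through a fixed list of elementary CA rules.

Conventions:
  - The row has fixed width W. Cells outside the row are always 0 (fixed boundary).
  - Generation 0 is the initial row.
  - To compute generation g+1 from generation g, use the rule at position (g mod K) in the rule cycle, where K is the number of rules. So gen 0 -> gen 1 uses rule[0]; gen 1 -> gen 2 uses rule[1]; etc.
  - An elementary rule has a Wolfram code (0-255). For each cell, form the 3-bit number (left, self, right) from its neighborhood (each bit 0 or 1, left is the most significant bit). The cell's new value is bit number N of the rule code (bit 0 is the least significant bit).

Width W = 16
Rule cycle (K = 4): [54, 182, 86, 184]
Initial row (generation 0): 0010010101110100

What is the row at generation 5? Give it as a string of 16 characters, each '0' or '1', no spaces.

Answer: 1110000111111111

Derivation:
Gen 0: 0010010101110100
Gen 1 (rule 54): 0111111110001110
Gen 2 (rule 182): 1011111101010101
Gen 3 (rule 86): 1000000101010101
Gen 4 (rule 184): 0100000010101010
Gen 5 (rule 54): 1110000111111111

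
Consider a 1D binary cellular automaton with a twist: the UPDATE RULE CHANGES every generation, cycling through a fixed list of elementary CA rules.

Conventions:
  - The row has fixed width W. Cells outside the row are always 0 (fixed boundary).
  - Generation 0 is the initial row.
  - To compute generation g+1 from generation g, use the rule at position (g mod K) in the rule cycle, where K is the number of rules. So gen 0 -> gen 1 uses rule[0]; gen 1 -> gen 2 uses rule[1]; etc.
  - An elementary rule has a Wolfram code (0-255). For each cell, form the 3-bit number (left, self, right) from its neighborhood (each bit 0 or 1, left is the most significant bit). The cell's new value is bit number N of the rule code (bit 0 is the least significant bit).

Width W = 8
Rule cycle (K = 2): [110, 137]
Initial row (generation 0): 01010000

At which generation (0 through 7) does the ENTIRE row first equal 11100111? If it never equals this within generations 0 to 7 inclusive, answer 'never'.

Answer: 2

Derivation:
Gen 0: 01010000
Gen 1 (rule 110): 11110000
Gen 2 (rule 137): 11100111
Gen 3 (rule 110): 10101101
Gen 4 (rule 137): 00001000
Gen 5 (rule 110): 00011000
Gen 6 (rule 137): 11010011
Gen 7 (rule 110): 11110111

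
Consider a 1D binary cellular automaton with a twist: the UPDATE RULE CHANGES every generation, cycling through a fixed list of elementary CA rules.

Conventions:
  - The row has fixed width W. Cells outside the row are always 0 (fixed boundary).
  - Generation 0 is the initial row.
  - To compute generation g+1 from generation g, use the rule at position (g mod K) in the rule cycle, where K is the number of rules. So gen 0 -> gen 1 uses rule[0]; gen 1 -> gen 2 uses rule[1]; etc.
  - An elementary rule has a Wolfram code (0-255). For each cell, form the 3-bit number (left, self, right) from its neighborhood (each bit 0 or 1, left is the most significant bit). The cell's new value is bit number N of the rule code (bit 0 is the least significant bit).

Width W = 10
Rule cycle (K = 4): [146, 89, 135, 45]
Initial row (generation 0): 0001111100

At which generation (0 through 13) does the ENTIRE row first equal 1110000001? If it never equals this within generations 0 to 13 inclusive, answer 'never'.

Answer: 7

Derivation:
Gen 0: 0001111100
Gen 1 (rule 146): 0010111010
Gen 2 (rule 89): 1000101001
Gen 3 (rule 135): 1011101011
Gen 4 (rule 45): 1110011110
Gen 5 (rule 146): 0101101101
Gen 6 (rule 89): 0001101100
Gen 7 (rule 135): 1110000001
Gen 8 (rule 45): 1000111101
Gen 9 (rule 146): 0101011000
Gen 10 (rule 89): 0000011111
Gen 11 (rule 135): 1111101110
Gen 12 (rule 45): 1000011000
Gen 13 (rule 146): 0100100100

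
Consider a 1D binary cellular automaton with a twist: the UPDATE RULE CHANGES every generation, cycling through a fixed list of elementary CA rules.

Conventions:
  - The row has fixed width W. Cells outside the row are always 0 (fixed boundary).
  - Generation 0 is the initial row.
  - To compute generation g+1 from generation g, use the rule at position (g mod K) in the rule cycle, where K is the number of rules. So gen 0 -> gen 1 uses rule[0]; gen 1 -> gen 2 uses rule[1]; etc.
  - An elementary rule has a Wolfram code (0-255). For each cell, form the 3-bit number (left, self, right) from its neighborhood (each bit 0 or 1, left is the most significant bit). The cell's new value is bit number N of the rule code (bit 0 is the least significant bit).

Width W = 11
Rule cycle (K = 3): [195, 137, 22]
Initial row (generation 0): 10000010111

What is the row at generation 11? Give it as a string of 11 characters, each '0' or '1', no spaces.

Gen 0: 10000010111
Gen 1 (rule 195): 00111100011
Gen 2 (rule 137): 10111001010
Gen 3 (rule 22): 10000111011
Gen 4 (rule 195): 00111011001
Gen 5 (rule 137): 10110010000
Gen 6 (rule 22): 10001111000
Gen 7 (rule 195): 00110111011
Gen 8 (rule 137): 10100110010
Gen 9 (rule 22): 10111001111
Gen 10 (rule 195): 00011010111
Gen 11 (rule 137): 11010000110

Answer: 11010000110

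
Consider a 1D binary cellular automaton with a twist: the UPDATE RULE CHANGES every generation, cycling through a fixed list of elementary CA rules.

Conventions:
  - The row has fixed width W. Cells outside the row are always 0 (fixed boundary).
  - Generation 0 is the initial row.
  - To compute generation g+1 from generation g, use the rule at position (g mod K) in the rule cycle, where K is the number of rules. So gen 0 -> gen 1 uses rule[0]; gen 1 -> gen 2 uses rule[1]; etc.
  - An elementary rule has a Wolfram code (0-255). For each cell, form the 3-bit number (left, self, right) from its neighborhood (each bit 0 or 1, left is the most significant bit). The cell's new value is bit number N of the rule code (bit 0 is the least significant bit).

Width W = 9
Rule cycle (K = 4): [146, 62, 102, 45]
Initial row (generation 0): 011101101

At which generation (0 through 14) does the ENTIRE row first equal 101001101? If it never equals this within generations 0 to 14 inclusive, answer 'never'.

Gen 0: 011101101
Gen 1 (rule 146): 101000000
Gen 2 (rule 62): 111100000
Gen 3 (rule 102): 000100000
Gen 4 (rule 45): 110101111
Gen 5 (rule 146): 000000110
Gen 6 (rule 62): 000001101
Gen 7 (rule 102): 000010111
Gen 8 (rule 45): 111011100
Gen 9 (rule 146): 010001010
Gen 10 (rule 62): 111011111
Gen 11 (rule 102): 001100001
Gen 12 (rule 45): 101001101
Gen 13 (rule 146): 000110000
Gen 14 (rule 62): 001101000

Answer: 12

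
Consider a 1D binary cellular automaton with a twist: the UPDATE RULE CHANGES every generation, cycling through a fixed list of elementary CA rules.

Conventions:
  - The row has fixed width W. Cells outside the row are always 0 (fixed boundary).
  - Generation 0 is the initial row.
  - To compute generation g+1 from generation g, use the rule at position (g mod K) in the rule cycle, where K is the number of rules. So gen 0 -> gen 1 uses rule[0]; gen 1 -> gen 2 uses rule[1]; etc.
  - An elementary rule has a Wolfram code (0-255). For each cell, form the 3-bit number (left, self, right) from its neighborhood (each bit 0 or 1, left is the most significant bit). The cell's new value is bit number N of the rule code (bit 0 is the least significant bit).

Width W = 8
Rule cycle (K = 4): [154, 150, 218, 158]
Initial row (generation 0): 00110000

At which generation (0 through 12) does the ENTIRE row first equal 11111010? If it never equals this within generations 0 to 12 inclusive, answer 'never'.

Answer: 7

Derivation:
Gen 0: 00110000
Gen 1 (rule 154): 01101000
Gen 2 (rule 150): 10001100
Gen 3 (rule 218): 01011110
Gen 4 (rule 158): 11011101
Gen 5 (rule 154): 10011000
Gen 6 (rule 150): 11100100
Gen 7 (rule 218): 11111010
Gen 8 (rule 158): 11110011
Gen 9 (rule 154): 11101110
Gen 10 (rule 150): 01000101
Gen 11 (rule 218): 10101000
Gen 12 (rule 158): 10101100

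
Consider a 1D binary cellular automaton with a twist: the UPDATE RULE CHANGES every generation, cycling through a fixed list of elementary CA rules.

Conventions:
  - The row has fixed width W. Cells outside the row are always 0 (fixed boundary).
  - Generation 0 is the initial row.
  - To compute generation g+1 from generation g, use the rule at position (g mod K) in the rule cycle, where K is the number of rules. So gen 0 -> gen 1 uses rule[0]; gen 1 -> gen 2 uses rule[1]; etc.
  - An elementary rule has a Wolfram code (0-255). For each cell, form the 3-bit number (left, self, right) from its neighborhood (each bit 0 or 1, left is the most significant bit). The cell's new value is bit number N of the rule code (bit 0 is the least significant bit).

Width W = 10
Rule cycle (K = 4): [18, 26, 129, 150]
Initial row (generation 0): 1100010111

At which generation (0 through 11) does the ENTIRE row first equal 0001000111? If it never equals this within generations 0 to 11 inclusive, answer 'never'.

Gen 0: 1100010111
Gen 1 (rule 18): 0010100000
Gen 2 (rule 26): 0100010000
Gen 3 (rule 129): 0001000111
Gen 4 (rule 150): 0011101010
Gen 5 (rule 18): 0100000001
Gen 6 (rule 26): 1010000010
Gen 7 (rule 129): 0000111000
Gen 8 (rule 150): 0001010100
Gen 9 (rule 18): 0010000010
Gen 10 (rule 26): 0101000101
Gen 11 (rule 129): 0000010000

Answer: 3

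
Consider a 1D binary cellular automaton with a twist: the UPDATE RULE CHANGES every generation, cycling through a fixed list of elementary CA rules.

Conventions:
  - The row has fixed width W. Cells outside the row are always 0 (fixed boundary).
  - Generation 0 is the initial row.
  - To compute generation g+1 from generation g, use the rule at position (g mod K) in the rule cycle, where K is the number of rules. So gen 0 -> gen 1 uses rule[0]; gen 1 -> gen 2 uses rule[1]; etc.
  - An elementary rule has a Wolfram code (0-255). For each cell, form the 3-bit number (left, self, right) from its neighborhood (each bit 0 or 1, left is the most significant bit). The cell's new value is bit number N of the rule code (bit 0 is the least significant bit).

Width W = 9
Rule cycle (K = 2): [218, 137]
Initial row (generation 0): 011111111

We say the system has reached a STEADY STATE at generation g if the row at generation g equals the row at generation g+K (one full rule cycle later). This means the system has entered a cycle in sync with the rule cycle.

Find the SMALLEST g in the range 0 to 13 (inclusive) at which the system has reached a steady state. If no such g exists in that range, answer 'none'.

Gen 0: 011111111
Gen 1 (rule 218): 111111111
Gen 2 (rule 137): 111111110
Gen 3 (rule 218): 111111111
Gen 4 (rule 137): 111111110
Gen 5 (rule 218): 111111111
Gen 6 (rule 137): 111111110
Gen 7 (rule 218): 111111111
Gen 8 (rule 137): 111111110
Gen 9 (rule 218): 111111111
Gen 10 (rule 137): 111111110
Gen 11 (rule 218): 111111111
Gen 12 (rule 137): 111111110
Gen 13 (rule 218): 111111111
Gen 14 (rule 137): 111111110
Gen 15 (rule 218): 111111111

Answer: 1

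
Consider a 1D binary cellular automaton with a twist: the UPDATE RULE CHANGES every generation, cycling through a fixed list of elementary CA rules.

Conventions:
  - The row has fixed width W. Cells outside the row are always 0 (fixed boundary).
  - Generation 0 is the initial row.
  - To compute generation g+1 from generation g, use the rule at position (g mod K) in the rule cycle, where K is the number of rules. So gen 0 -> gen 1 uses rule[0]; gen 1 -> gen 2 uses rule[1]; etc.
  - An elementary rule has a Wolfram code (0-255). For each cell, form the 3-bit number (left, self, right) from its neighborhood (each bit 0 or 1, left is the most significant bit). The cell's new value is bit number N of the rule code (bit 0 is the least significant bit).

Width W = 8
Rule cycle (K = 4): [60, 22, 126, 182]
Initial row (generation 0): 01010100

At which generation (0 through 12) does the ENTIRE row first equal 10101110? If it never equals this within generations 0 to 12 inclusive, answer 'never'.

Answer: never

Derivation:
Gen 0: 01010100
Gen 1 (rule 60): 01111110
Gen 2 (rule 22): 10000001
Gen 3 (rule 126): 11000011
Gen 4 (rule 182): 00100100
Gen 5 (rule 60): 00110110
Gen 6 (rule 22): 01000001
Gen 7 (rule 126): 11100011
Gen 8 (rule 182): 01010100
Gen 9 (rule 60): 01111110
Gen 10 (rule 22): 10000001
Gen 11 (rule 126): 11000011
Gen 12 (rule 182): 00100100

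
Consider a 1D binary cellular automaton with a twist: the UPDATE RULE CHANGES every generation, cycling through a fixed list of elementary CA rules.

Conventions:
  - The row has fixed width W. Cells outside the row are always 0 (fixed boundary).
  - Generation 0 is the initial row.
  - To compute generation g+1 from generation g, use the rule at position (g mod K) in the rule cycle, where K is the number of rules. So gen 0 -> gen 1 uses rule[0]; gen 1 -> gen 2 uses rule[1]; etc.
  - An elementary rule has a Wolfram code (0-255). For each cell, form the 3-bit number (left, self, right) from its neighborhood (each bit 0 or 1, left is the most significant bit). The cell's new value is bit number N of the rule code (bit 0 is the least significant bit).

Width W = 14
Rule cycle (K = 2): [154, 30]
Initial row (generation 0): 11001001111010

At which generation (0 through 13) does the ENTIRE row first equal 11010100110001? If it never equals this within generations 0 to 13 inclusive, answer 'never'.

Gen 0: 11001001111010
Gen 1 (rule 154): 10110111110001
Gen 2 (rule 30): 10100100001011
Gen 3 (rule 154): 00011010010010
Gen 4 (rule 30): 00110011111111
Gen 5 (rule 154): 01101111111110
Gen 6 (rule 30): 11001000000001
Gen 7 (rule 154): 10110100000010
Gen 8 (rule 30): 10100110000111
Gen 9 (rule 154): 00011101001110
Gen 10 (rule 30): 00110001111001
Gen 11 (rule 154): 01101011110110
Gen 12 (rule 30): 11001010000101
Gen 13 (rule 154): 10110001001000

Answer: never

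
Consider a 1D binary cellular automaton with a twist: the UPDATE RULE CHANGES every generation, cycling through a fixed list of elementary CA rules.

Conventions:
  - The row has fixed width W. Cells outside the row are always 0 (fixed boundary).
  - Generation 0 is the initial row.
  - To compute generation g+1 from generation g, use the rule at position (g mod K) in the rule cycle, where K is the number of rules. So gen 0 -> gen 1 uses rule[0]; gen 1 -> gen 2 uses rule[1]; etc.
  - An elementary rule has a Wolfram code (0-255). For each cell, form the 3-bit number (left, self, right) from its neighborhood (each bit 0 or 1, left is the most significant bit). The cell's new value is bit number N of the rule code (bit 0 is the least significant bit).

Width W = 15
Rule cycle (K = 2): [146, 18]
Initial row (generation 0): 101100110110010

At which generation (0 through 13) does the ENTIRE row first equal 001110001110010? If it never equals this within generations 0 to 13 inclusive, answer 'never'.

Answer: never

Derivation:
Gen 0: 101100110110010
Gen 1 (rule 146): 000011000001101
Gen 2 (rule 18): 000100100010000
Gen 3 (rule 146): 001011010101000
Gen 4 (rule 18): 010000000000100
Gen 5 (rule 146): 101000000001010
Gen 6 (rule 18): 000100000010001
Gen 7 (rule 146): 001010000101010
Gen 8 (rule 18): 010001001000001
Gen 9 (rule 146): 101010110100010
Gen 10 (rule 18): 000000000010101
Gen 11 (rule 146): 000000000100000
Gen 12 (rule 18): 000000001010000
Gen 13 (rule 146): 000000010001000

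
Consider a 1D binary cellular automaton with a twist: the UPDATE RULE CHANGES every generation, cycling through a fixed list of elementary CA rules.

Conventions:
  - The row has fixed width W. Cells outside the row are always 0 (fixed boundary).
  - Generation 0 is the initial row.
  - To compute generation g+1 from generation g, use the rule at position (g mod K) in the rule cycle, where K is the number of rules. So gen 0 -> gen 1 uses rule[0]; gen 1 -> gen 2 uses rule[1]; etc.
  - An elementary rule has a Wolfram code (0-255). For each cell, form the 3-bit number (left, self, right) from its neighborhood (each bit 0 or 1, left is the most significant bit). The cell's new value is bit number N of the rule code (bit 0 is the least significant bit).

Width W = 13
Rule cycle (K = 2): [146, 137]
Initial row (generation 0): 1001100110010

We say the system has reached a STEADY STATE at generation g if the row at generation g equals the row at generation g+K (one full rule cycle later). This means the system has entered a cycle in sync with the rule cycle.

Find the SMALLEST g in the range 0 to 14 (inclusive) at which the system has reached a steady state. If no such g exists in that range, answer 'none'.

Gen 0: 1001100110010
Gen 1 (rule 146): 0110011001101
Gen 2 (rule 137): 0100010001000
Gen 3 (rule 146): 1010101010100
Gen 4 (rule 137): 0000000000001
Gen 5 (rule 146): 0000000000010
Gen 6 (rule 137): 1111111111000
Gen 7 (rule 146): 0111111110100
Gen 8 (rule 137): 0111111100001
Gen 9 (rule 146): 1011111010010
Gen 10 (rule 137): 0011110000000
Gen 11 (rule 146): 0101101000000
Gen 12 (rule 137): 0001000011111
Gen 13 (rule 146): 0010100101110
Gen 14 (rule 137): 1000000001100
Gen 15 (rule 146): 0100000010010
Gen 16 (rule 137): 0001111000000

Answer: none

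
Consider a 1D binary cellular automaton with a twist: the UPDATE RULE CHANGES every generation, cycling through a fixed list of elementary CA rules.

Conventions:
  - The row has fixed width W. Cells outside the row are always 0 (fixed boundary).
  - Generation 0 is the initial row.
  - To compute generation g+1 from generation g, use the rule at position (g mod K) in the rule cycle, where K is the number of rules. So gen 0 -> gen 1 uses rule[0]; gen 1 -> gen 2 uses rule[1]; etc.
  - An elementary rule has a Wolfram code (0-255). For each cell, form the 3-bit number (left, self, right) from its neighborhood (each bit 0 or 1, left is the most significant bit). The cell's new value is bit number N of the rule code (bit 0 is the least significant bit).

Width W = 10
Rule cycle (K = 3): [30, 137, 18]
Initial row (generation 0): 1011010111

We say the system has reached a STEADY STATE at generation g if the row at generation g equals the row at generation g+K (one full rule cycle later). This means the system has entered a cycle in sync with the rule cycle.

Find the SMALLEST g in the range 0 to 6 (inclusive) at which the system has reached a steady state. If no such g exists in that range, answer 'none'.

Answer: 6

Derivation:
Gen 0: 1011010111
Gen 1 (rule 30): 1010010100
Gen 2 (rule 137): 0000000001
Gen 3 (rule 18): 0000000010
Gen 4 (rule 30): 0000000111
Gen 5 (rule 137): 1111110110
Gen 6 (rule 18): 0000000001
Gen 7 (rule 30): 0000000011
Gen 8 (rule 137): 1111111010
Gen 9 (rule 18): 0000000001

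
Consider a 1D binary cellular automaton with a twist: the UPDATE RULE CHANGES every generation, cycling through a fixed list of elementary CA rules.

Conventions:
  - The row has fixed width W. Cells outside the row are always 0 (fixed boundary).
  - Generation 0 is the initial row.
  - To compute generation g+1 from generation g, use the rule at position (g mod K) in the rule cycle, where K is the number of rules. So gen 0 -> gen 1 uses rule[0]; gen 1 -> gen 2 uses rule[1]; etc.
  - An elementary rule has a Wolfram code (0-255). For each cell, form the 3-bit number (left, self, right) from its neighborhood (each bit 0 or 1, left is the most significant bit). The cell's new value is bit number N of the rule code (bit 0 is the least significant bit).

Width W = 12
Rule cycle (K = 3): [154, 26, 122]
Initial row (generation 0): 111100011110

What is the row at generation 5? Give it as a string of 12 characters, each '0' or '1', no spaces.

Gen 0: 111100011110
Gen 1 (rule 154): 111010111101
Gen 2 (rule 26): 100000100000
Gen 3 (rule 122): 010001010000
Gen 4 (rule 154): 101010001000
Gen 5 (rule 26): 000001010100

Answer: 000001010100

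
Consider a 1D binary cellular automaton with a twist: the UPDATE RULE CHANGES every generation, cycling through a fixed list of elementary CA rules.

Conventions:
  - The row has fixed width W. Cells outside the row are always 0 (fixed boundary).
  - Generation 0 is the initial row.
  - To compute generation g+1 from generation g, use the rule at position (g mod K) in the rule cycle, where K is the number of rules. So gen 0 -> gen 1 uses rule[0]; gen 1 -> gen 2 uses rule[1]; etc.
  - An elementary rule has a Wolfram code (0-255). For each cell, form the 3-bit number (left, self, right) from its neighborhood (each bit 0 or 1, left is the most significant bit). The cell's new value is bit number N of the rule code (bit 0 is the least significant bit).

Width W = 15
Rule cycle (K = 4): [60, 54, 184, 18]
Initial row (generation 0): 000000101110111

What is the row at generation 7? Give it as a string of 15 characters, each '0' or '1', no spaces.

Gen 0: 000000101110111
Gen 1 (rule 60): 000000111001100
Gen 2 (rule 54): 000001000110010
Gen 3 (rule 184): 000000100101001
Gen 4 (rule 18): 000001011000110
Gen 5 (rule 60): 000001110100101
Gen 6 (rule 54): 000010001111111
Gen 7 (rule 184): 000001001111110

Answer: 000001001111110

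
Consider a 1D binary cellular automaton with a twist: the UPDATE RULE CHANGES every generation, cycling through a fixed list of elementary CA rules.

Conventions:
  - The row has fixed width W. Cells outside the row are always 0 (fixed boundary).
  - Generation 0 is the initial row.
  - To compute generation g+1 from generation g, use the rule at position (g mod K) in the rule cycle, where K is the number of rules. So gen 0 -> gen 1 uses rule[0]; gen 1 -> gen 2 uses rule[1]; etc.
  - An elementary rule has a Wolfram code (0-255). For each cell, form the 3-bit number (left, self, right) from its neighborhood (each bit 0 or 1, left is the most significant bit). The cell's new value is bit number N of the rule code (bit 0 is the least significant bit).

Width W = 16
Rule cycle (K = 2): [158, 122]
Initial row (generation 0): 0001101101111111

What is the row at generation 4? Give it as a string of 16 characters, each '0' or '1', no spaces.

Answer: 1000111111011111

Derivation:
Gen 0: 0001101101111111
Gen 1 (rule 158): 0011001001111110
Gen 2 (rule 122): 0111110111000011
Gen 3 (rule 158): 1111100110100110
Gen 4 (rule 122): 1000111111011111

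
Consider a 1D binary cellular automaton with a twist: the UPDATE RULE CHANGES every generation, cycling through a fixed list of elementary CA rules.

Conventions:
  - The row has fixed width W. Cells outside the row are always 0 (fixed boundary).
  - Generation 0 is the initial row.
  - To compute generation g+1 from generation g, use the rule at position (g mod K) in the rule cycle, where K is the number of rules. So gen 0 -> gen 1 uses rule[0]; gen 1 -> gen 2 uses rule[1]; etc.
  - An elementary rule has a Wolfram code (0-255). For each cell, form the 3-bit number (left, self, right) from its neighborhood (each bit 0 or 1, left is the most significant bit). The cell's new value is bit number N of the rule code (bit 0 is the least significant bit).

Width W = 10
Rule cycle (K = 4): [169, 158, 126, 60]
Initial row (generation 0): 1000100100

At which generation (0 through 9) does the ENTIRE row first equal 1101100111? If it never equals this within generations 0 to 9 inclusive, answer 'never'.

Answer: 3

Derivation:
Gen 0: 1000100100
Gen 1 (rule 169): 0010000001
Gen 2 (rule 158): 0111000011
Gen 3 (rule 126): 1101100111
Gen 4 (rule 60): 1011010100
Gen 5 (rule 169): 0110101001
Gen 6 (rule 158): 1100101111
Gen 7 (rule 126): 1111111001
Gen 8 (rule 60): 1000000101
Gen 9 (rule 169): 0011110010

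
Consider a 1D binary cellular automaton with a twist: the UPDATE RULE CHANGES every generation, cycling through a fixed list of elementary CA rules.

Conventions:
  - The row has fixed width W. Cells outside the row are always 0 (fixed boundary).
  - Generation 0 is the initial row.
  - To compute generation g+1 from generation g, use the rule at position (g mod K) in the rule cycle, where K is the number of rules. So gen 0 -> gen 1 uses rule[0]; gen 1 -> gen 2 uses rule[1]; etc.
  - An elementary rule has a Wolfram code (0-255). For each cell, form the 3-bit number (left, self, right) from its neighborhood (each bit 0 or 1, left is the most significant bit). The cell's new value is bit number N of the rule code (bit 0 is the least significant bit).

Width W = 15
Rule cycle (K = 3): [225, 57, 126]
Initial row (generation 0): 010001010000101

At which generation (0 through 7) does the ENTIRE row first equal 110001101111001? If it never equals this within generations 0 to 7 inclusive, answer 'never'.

Answer: never

Derivation:
Gen 0: 010001010000101
Gen 1 (rule 225): 000100100110010
Gen 2 (rule 57): 110010010101001
Gen 3 (rule 126): 111111111111111
Gen 4 (rule 225): 011111111111111
Gen 5 (rule 57): 010000000000000
Gen 6 (rule 126): 111000000000000
Gen 7 (rule 225): 011011111111111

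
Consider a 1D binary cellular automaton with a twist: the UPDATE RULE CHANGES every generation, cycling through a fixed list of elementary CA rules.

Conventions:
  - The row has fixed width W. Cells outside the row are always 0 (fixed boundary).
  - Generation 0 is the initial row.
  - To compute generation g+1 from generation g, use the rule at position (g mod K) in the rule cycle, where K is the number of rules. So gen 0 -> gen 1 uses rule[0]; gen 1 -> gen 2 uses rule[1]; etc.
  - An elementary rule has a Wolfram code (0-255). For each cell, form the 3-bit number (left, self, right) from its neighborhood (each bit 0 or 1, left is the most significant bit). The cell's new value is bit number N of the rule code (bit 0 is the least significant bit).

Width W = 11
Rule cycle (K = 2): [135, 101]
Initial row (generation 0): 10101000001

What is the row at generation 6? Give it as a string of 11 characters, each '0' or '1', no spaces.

Answer: 00001100001

Derivation:
Gen 0: 10101000001
Gen 1 (rule 135): 10101011111
Gen 2 (rule 101): 11111100001
Gen 3 (rule 135): 01111001111
Gen 4 (rule 101): 00001000001
Gen 5 (rule 135): 11111011111
Gen 6 (rule 101): 00001100001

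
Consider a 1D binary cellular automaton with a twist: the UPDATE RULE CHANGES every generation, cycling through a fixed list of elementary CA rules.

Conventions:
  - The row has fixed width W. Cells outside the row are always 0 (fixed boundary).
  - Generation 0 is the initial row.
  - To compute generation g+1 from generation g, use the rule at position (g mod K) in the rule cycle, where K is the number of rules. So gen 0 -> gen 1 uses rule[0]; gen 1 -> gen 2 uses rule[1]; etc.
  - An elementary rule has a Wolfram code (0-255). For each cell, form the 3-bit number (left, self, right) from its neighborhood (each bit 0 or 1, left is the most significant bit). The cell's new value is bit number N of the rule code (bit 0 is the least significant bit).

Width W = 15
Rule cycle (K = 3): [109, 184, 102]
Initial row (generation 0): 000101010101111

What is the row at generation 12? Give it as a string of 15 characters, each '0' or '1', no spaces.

Answer: 111011001011010

Derivation:
Gen 0: 000101010101111
Gen 1 (rule 109): 110111111111001
Gen 2 (rule 184): 101111111110100
Gen 3 (rule 102): 110000000011100
Gen 4 (rule 109): 110111111010101
Gen 5 (rule 184): 101111110101010
Gen 6 (rule 102): 110000011111110
Gen 7 (rule 109): 110111010000010
Gen 8 (rule 184): 101110101000001
Gen 9 (rule 102): 110011111000011
Gen 10 (rule 109): 110010001011011
Gen 11 (rule 184): 101001000110110
Gen 12 (rule 102): 111011001011010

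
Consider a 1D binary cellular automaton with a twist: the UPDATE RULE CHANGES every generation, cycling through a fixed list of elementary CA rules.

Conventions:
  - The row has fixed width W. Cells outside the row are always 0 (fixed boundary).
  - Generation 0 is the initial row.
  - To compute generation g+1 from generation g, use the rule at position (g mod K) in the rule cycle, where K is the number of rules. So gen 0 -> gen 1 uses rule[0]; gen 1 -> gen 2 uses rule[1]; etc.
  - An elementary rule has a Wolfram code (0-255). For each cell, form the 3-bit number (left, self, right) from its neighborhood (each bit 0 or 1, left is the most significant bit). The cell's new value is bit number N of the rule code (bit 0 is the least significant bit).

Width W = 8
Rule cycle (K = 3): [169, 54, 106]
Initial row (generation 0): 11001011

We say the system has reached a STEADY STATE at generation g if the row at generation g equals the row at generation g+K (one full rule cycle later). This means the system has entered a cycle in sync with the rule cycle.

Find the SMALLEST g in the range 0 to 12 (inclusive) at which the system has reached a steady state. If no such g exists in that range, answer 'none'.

Answer: none

Derivation:
Gen 0: 11001011
Gen 1 (rule 169): 10000110
Gen 2 (rule 54): 11001001
Gen 3 (rule 106): 11010010
Gen 4 (rule 169): 10100000
Gen 5 (rule 54): 11110000
Gen 6 (rule 106): 10010000
Gen 7 (rule 169): 00000111
Gen 8 (rule 54): 00001000
Gen 9 (rule 106): 00010000
Gen 10 (rule 169): 11000111
Gen 11 (rule 54): 00101000
Gen 12 (rule 106): 01010000
Gen 13 (rule 169): 00100111
Gen 14 (rule 54): 01111000
Gen 15 (rule 106): 11001000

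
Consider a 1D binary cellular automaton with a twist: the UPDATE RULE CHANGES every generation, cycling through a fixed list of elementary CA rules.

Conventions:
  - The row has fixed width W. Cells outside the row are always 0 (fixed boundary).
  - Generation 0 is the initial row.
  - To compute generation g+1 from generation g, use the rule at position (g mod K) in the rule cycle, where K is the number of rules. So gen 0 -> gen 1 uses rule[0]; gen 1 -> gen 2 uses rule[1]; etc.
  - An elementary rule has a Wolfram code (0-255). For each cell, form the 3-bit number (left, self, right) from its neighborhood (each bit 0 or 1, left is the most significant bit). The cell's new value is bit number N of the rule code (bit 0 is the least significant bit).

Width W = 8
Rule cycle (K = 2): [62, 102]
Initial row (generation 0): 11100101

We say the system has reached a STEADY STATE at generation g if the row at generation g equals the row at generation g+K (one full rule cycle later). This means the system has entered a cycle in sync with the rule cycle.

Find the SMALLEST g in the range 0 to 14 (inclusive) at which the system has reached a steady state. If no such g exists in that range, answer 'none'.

Answer: none

Derivation:
Gen 0: 11100101
Gen 1 (rule 62): 10011111
Gen 2 (rule 102): 10100001
Gen 3 (rule 62): 11110011
Gen 4 (rule 102): 00010101
Gen 5 (rule 62): 00111111
Gen 6 (rule 102): 01000001
Gen 7 (rule 62): 11100011
Gen 8 (rule 102): 00100101
Gen 9 (rule 62): 01111111
Gen 10 (rule 102): 10000001
Gen 11 (rule 62): 11000011
Gen 12 (rule 102): 01000101
Gen 13 (rule 62): 11101111
Gen 14 (rule 102): 00110001
Gen 15 (rule 62): 01101011
Gen 16 (rule 102): 10111101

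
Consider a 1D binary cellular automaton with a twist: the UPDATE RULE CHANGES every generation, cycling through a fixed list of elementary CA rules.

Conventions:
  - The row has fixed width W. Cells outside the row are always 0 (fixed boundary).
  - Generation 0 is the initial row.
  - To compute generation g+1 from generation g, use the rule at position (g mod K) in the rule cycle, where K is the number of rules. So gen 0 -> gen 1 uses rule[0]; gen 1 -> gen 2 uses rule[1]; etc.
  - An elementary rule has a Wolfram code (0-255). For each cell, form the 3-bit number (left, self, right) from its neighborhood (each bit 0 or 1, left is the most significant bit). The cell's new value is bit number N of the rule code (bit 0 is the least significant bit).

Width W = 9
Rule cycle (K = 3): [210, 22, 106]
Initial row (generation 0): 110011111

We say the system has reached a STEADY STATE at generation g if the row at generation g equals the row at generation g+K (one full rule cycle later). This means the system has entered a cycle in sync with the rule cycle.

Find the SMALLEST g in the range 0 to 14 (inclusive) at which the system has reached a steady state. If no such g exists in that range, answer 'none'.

Gen 0: 110011111
Gen 1 (rule 210): 011101111
Gen 2 (rule 22): 100000000
Gen 3 (rule 106): 000000000
Gen 4 (rule 210): 000000000
Gen 5 (rule 22): 000000000
Gen 6 (rule 106): 000000000
Gen 7 (rule 210): 000000000
Gen 8 (rule 22): 000000000
Gen 9 (rule 106): 000000000
Gen 10 (rule 210): 000000000
Gen 11 (rule 22): 000000000
Gen 12 (rule 106): 000000000
Gen 13 (rule 210): 000000000
Gen 14 (rule 22): 000000000
Gen 15 (rule 106): 000000000
Gen 16 (rule 210): 000000000
Gen 17 (rule 22): 000000000

Answer: 3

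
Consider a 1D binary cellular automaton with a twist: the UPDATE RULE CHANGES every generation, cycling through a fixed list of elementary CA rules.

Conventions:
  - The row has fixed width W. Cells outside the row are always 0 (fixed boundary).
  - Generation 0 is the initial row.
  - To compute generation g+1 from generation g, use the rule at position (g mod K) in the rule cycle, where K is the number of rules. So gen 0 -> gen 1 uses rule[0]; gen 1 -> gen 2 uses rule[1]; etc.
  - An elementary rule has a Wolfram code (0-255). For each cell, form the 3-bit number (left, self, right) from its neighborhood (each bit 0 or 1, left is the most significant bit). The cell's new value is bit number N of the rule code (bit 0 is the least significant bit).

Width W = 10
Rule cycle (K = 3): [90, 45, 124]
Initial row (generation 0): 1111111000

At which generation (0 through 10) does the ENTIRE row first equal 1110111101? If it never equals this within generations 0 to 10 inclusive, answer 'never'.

Gen 0: 1111111000
Gen 1 (rule 90): 1000001100
Gen 2 (rule 45): 1011101001
Gen 3 (rule 124): 1110111101
Gen 4 (rule 90): 1010100100
Gen 5 (rule 45): 1111100101
Gen 6 (rule 124): 1000110111
Gen 7 (rule 90): 0101110101
Gen 8 (rule 45): 0111001111
Gen 9 (rule 124): 0101101001
Gen 10 (rule 90): 1001100110

Answer: 3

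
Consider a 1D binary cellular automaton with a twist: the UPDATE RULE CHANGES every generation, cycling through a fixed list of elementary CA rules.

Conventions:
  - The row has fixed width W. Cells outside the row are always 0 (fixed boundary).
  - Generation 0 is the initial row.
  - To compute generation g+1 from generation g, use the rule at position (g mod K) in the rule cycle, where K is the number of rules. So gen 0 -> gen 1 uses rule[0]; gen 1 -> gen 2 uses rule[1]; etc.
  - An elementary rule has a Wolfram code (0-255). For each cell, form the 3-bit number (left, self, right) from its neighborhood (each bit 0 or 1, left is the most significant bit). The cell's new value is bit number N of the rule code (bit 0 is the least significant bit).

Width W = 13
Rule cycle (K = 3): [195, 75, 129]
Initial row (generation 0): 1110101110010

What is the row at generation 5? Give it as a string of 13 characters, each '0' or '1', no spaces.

Gen 0: 1110101110010
Gen 1 (rule 195): 0110000110100
Gen 2 (rule 75): 1110111110001
Gen 3 (rule 129): 0100011100100
Gen 4 (rule 195): 1001101101001
Gen 5 (rule 75): 0011101100010

Answer: 0011101100010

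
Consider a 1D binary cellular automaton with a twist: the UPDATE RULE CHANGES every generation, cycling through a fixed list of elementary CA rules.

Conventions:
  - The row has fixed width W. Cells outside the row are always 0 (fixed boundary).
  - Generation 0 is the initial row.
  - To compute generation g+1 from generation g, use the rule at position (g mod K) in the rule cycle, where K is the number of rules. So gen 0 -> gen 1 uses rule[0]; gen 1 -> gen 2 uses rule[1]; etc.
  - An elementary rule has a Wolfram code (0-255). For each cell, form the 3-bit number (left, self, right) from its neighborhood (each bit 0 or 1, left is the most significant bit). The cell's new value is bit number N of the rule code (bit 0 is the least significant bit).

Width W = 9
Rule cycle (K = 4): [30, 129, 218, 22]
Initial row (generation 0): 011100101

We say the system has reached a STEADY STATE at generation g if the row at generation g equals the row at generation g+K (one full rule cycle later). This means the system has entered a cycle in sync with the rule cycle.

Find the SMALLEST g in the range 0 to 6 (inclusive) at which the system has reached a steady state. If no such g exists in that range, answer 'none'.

Gen 0: 011100101
Gen 1 (rule 30): 110011101
Gen 2 (rule 129): 000001000
Gen 3 (rule 218): 000010100
Gen 4 (rule 22): 000110110
Gen 5 (rule 30): 001100101
Gen 6 (rule 129): 100000000
Gen 7 (rule 218): 010000000
Gen 8 (rule 22): 111000000
Gen 9 (rule 30): 100100000
Gen 10 (rule 129): 000001111

Answer: none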